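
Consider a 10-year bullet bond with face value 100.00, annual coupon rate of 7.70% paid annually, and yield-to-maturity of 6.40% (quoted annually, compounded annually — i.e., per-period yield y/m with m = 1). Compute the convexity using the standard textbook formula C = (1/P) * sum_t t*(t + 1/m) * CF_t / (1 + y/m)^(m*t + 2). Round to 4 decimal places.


Answer: Convexity = 64.8304

Derivation:
Coupon per period c = face * coupon_rate / m = 7.700000
Periods per year m = 1; per-period yield y/m = 0.064000
Number of cashflows N = 10
Cashflows (t years, CF_t, discount factor 1/(1+y/m)^(m*t), PV):
  t = 1.0000: CF_t = 7.700000, DF = 0.939850, PV = 7.236842
  t = 2.0000: CF_t = 7.700000, DF = 0.883317, PV = 6.801543
  t = 3.0000: CF_t = 7.700000, DF = 0.830185, PV = 6.392428
  t = 4.0000: CF_t = 7.700000, DF = 0.780249, PV = 6.007921
  t = 5.0000: CF_t = 7.700000, DF = 0.733317, PV = 5.646542
  t = 6.0000: CF_t = 7.700000, DF = 0.689208, PV = 5.306901
  t = 7.0000: CF_t = 7.700000, DF = 0.647752, PV = 4.987689
  t = 8.0000: CF_t = 7.700000, DF = 0.608789, PV = 4.687677
  t = 9.0000: CF_t = 7.700000, DF = 0.572170, PV = 4.405712
  t = 10.0000: CF_t = 107.700000, DF = 0.537754, PV = 57.916115
Price P = sum_t PV_t = 109.389370
Convexity numerator sum_t t*(t + 1/m) * CF_t / (1+y/m)^(m*t + 2):
  t = 1.0000: term = 12.784856
  t = 2.0000: term = 36.047526
  t = 3.0000: term = 67.758508
  t = 4.0000: term = 106.138013
  t = 5.0000: term = 149.630657
  t = 6.0000: term = 196.882444
  t = 7.0000: term = 246.719855
  t = 8.0000: term = 298.130866
  t = 9.0000: term = 350.247728
  t = 10.0000: term = 5627.413822
Convexity = (1/P) * sum = 7091.754275 / 109.389370 = 64.830379


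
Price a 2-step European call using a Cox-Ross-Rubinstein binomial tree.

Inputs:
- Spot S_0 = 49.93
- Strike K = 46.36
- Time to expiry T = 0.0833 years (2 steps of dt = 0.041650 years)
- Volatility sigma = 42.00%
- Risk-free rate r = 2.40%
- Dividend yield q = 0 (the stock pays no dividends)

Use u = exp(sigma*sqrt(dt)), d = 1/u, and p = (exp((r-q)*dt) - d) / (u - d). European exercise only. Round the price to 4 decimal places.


Answer: Price = V(0,0) = 4.8023

Derivation:
dt = T/N = 0.041650
u = exp(sigma*sqrt(dt)) = 1.089496; d = 1/u = 0.917856
p = (exp((r-q)*dt) - d) / (u - d) = 0.484411
Discount per step: exp(-r*dt) = 0.999001
Stock lattice S(k, i) with i counting down-moves:
  k=0: S(0,0) = 49.9300
  k=1: S(1,0) = 54.3985; S(1,1) = 45.8285
  k=2: S(2,0) = 59.2670; S(2,1) = 49.9300; S(2,2) = 42.0640
Terminal payoffs V(N, i) = max(S_T - K, 0):
  V(2,0) = 12.906962; V(2,1) = 3.570000; V(2,2) = 0.000000
Backward induction: V(k, i) = exp(-r*dt) * [p * V(k+1, i) + (1-p) * V(k+1, i+1)].
  V(1,0) = exp(-r*dt) * [p*12.906962 + (1-p)*3.570000] = 8.084842
  V(1,1) = exp(-r*dt) * [p*3.570000 + (1-p)*0.000000] = 1.727620
  V(0,0) = exp(-r*dt) * [p*8.084842 + (1-p)*1.727620] = 4.802326


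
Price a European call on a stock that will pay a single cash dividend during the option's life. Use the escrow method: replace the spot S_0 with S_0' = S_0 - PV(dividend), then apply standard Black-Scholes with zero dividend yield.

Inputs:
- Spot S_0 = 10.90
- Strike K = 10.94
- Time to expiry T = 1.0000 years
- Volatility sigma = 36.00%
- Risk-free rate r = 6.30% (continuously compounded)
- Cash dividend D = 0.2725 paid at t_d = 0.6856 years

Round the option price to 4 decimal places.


Answer: Price = 1.6841

Derivation:
PV(D) = D * exp(-r * t_d) = 0.2725 * 0.95772672 = 0.26098053
S_0' = S_0 - PV(D) = 10.9000 - 0.26098053 = 10.63901947
d1 = (ln(S_0'/K) + (r + sigma^2/2)*T) / (sigma*sqrt(T)) = 0.27750702
d2 = d1 - sigma*sqrt(T) = -0.08249298
exp(-rT) = 0.93894347
N(d1) = 0.60930459; N(d2) = 0.46712735
C = S_0' * N(d1) - K * exp(-rT) * N(d2) = 10.63901947 * 0.60930459 - 10.9400 * 0.93894347 * 0.46712735 = 1.6841


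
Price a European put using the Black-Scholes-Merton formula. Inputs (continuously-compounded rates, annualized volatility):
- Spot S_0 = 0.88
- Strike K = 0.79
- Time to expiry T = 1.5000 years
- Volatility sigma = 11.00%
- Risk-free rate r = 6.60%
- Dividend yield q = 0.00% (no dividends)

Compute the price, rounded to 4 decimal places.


d1 = (ln(S/K) + (r - q + 0.5*sigma^2) * T) / (sigma * sqrt(T)) = 1.60303488
d2 = d1 - sigma * sqrt(T) = 1.46831294
exp(-rT) = 0.90574271; exp(-qT) = 1.00000000
P = K * exp(-rT) * N(-d2) - S_0 * exp(-qT) * N(-d1)
N(-d1) = 0.05446348; N(-d2) = 0.07100962
P = 0.7900 * 0.90574271 * 0.07100962 - 0.8800 * 1.00000000 * 0.05446348 = 0.0029

Answer: Price = 0.0029


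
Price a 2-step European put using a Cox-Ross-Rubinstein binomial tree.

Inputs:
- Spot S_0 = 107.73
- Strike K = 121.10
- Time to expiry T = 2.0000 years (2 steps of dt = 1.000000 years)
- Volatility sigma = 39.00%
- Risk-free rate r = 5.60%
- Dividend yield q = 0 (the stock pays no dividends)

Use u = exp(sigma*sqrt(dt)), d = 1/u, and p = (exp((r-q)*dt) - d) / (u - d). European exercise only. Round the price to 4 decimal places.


Answer: Price = V(0,0) = 23.5864

Derivation:
dt = T/N = 1.000000
u = exp(sigma*sqrt(dt)) = 1.476981; d = 1/u = 0.677057
p = (exp((r-q)*dt) - d) / (u - d) = 0.475721
Discount per step: exp(-r*dt) = 0.945539
Stock lattice S(k, i) with i counting down-moves:
  k=0: S(0,0) = 107.7300
  k=1: S(1,0) = 159.1151; S(1,1) = 72.9393
  k=2: S(2,0) = 235.0100; S(2,1) = 107.7300; S(2,2) = 49.3841
Terminal payoffs V(N, i) = max(K - S_T, 0):
  V(2,0) = 0.000000; V(2,1) = 13.370000; V(2,2) = 71.715920
Backward induction: V(k, i) = exp(-r*dt) * [p * V(k+1, i) + (1-p) * V(k+1, i+1)].
  V(1,0) = exp(-r*dt) * [p*0.000000 + (1-p)*13.370000] = 6.627858
  V(1,1) = exp(-r*dt) * [p*13.370000 + (1-p)*71.715920] = 41.565452
  V(0,0) = exp(-r*dt) * [p*6.627858 + (1-p)*41.565452] = 23.586375


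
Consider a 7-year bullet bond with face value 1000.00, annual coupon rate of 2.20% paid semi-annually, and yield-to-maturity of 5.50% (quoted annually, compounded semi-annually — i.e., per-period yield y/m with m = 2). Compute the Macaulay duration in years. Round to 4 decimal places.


Coupon per period c = face * coupon_rate / m = 11.000000
Periods per year m = 2; per-period yield y/m = 0.027500
Number of cashflows N = 14
Cashflows (t years, CF_t, discount factor 1/(1+y/m)^(m*t), PV):
  t = 0.5000: CF_t = 11.000000, DF = 0.973236, PV = 10.705596
  t = 1.0000: CF_t = 11.000000, DF = 0.947188, PV = 10.419072
  t = 1.5000: CF_t = 11.000000, DF = 0.921838, PV = 10.140216
  t = 2.0000: CF_t = 11.000000, DF = 0.897166, PV = 9.868823
  t = 2.5000: CF_t = 11.000000, DF = 0.873154, PV = 9.604694
  t = 3.0000: CF_t = 11.000000, DF = 0.849785, PV = 9.347634
  t = 3.5000: CF_t = 11.000000, DF = 0.827041, PV = 9.097454
  t = 4.0000: CF_t = 11.000000, DF = 0.804906, PV = 8.853970
  t = 4.5000: CF_t = 11.000000, DF = 0.783364, PV = 8.617002
  t = 5.0000: CF_t = 11.000000, DF = 0.762398, PV = 8.386377
  t = 5.5000: CF_t = 11.000000, DF = 0.741993, PV = 8.161924
  t = 6.0000: CF_t = 11.000000, DF = 0.722134, PV = 7.943478
  t = 6.5000: CF_t = 11.000000, DF = 0.702807, PV = 7.730879
  t = 7.0000: CF_t = 1011.000000, DF = 0.683997, PV = 691.521246
Price P = sum_t PV_t = 810.398366
Macaulay numerator sum_t t * PV_t:
  t * PV_t at t = 0.5000: 5.352798
  t * PV_t at t = 1.0000: 10.419072
  t * PV_t at t = 1.5000: 15.210324
  t * PV_t at t = 2.0000: 19.737646
  t * PV_t at t = 2.5000: 24.011735
  t * PV_t at t = 3.0000: 28.042902
  t * PV_t at t = 3.5000: 31.841089
  t * PV_t at t = 4.0000: 35.415880
  t * PV_t at t = 4.5000: 38.776510
  t * PV_t at t = 5.0000: 41.931885
  t * PV_t at t = 5.5000: 44.890582
  t * PV_t at t = 6.0000: 47.660870
  t * PV_t at t = 6.5000: 50.250715
  t * PV_t at t = 7.0000: 4840.648724
Macaulay duration D = (sum_t t * PV_t) / P = 5234.190732 / 810.398366 = 6.458787

Answer: Macaulay duration = 6.4588 years


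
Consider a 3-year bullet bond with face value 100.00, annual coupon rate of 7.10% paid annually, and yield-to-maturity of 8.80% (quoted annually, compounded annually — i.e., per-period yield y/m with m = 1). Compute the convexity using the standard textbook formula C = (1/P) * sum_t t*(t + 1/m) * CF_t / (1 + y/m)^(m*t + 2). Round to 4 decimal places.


Coupon per period c = face * coupon_rate / m = 7.100000
Periods per year m = 1; per-period yield y/m = 0.088000
Number of cashflows N = 3
Cashflows (t years, CF_t, discount factor 1/(1+y/m)^(m*t), PV):
  t = 1.0000: CF_t = 7.100000, DF = 0.919118, PV = 6.525735
  t = 2.0000: CF_t = 7.100000, DF = 0.844777, PV = 5.997918
  t = 3.0000: CF_t = 107.100000, DF = 0.776450, PV = 83.157760
Price P = sum_t PV_t = 95.681414
Convexity numerator sum_t t*(t + 1/m) * CF_t / (1+y/m)^(m*t + 2):
  t = 1.0000: term = 11.025585
  t = 2.0000: term = 30.401430
  t = 3.0000: term = 842.997410
Convexity = (1/P) * sum = 884.424425 / 95.681414 = 9.243430

Answer: Convexity = 9.2434


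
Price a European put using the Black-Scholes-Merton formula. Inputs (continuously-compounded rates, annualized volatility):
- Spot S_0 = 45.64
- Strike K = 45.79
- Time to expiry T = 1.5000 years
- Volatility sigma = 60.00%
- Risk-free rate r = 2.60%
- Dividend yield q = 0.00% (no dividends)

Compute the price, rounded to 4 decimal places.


Answer: Price = 12.0691

Derivation:
d1 = (ln(S/K) + (r - q + 0.5*sigma^2) * T) / (sigma * sqrt(T)) = 0.41603059
d2 = d1 - sigma * sqrt(T) = -0.31881633
exp(-rT) = 0.96175071; exp(-qT) = 1.00000000
P = K * exp(-rT) * N(-d2) - S_0 * exp(-qT) * N(-d1)
N(-d1) = 0.33869381; N(-d2) = 0.62506710
P = 45.7900 * 0.96175071 * 0.62506710 - 45.6400 * 1.00000000 * 0.33869381 = 12.0691


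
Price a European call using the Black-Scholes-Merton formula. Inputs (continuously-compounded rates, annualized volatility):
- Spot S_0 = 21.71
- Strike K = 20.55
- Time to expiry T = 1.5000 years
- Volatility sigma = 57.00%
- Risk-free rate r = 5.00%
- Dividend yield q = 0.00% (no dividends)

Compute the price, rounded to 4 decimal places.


Answer: Price = 6.9793

Derivation:
d1 = (ln(S/K) + (r - q + 0.5*sigma^2) * T) / (sigma * sqrt(T)) = 0.53514481
d2 = d1 - sigma * sqrt(T) = -0.16295976
exp(-rT) = 0.92774349; exp(-qT) = 1.00000000
C = S_0 * exp(-qT) * N(d1) - K * exp(-rT) * N(d2)
N(d1) = 0.70372514; N(d2) = 0.43527506
C = 21.7100 * 1.00000000 * 0.70372514 - 20.5500 * 0.92774349 * 0.43527506 = 6.9793


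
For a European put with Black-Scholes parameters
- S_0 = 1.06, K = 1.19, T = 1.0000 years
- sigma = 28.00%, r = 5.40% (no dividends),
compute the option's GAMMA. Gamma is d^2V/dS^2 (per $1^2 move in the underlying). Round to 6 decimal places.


d1 = -0.0803014250; d2 = -0.3603014250
phi(d1) = 0.3976580982; exp(-qT) = 1.0000000000; exp(-rT) = 0.9474321065
Gamma = exp(-qT) * phi(d1) / (S * sigma * sqrt(T)) = 1.0000000000 * 0.3976580982 / (1.0600 * 0.2800 * 1.0000000000) = 1.339818

Answer: Gamma = 1.339818


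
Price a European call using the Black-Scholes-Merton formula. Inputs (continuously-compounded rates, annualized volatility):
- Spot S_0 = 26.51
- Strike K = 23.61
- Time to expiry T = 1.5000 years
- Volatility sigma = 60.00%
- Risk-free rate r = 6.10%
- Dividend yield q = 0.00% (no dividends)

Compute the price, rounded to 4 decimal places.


Answer: Price = 9.6301

Derivation:
d1 = (ln(S/K) + (r - q + 0.5*sigma^2) * T) / (sigma * sqrt(T)) = 0.64959334
d2 = d1 - sigma * sqrt(T) = -0.08525358
exp(-rT) = 0.91256132; exp(-qT) = 1.00000000
C = S_0 * exp(-qT) * N(d1) - K * exp(-rT) * N(d2)
N(d1) = 0.74202253; N(d2) = 0.46602990
C = 26.5100 * 1.00000000 * 0.74202253 - 23.6100 * 0.91256132 * 0.46602990 = 9.6301


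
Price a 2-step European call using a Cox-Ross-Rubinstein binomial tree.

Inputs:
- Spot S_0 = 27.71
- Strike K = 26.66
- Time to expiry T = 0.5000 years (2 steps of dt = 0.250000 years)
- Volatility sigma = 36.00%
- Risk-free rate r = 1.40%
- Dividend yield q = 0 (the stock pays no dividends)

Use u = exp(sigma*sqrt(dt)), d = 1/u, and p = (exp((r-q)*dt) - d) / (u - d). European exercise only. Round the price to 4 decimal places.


dt = T/N = 0.250000
u = exp(sigma*sqrt(dt)) = 1.197217; d = 1/u = 0.835270
p = (exp((r-q)*dt) - d) / (u - d) = 0.464808
Discount per step: exp(-r*dt) = 0.996506
Stock lattice S(k, i) with i counting down-moves:
  k=0: S(0,0) = 27.7100
  k=1: S(1,0) = 33.1749; S(1,1) = 23.1453
  k=2: S(2,0) = 39.7176; S(2,1) = 27.7100; S(2,2) = 19.3326
Terminal payoffs V(N, i) = max(S_T - K, 0):
  V(2,0) = 13.057558; V(2,1) = 1.050000; V(2,2) = 0.000000
Backward induction: V(k, i) = exp(-r*dt) * [p * V(k+1, i) + (1-p) * V(k+1, i+1)].
  V(1,0) = exp(-r*dt) * [p*13.057558 + (1-p)*1.050000] = 6.608040
  V(1,1) = exp(-r*dt) * [p*1.050000 + (1-p)*0.000000] = 0.486343
  V(0,0) = exp(-r*dt) * [p*6.608040 + (1-p)*0.486343] = 3.320116

Answer: Price = V(0,0) = 3.3201


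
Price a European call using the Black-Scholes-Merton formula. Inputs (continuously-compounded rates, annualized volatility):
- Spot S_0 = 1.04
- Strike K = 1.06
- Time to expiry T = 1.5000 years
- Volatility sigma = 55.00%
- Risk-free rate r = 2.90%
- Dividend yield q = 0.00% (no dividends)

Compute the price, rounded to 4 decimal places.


Answer: Price = 0.2837

Derivation:
d1 = (ln(S/K) + (r - q + 0.5*sigma^2) * T) / (sigma * sqrt(T)) = 0.37310450
d2 = d1 - sigma * sqrt(T) = -0.30050518
exp(-rT) = 0.95743255; exp(-qT) = 1.00000000
C = S_0 * exp(-qT) * N(d1) - K * exp(-rT) * N(d2)
N(d1) = 0.64546467; N(d2) = 0.38189592
C = 1.0400 * 1.00000000 * 0.64546467 - 1.0600 * 0.95743255 * 0.38189592 = 0.2837


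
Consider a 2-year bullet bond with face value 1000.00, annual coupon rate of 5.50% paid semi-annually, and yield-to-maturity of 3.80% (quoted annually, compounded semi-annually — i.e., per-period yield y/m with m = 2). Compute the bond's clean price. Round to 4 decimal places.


Coupon per period c = face * coupon_rate / m = 27.500000
Periods per year m = 2; per-period yield y/m = 0.019000
Number of cashflows N = 4
Cashflows (t years, CF_t, discount factor 1/(1+y/m)^(m*t), PV):
  t = 0.5000: CF_t = 27.500000, DF = 0.981354, PV = 26.987242
  t = 1.0000: CF_t = 27.500000, DF = 0.963056, PV = 26.484046
  t = 1.5000: CF_t = 27.500000, DF = 0.945099, PV = 25.990231
  t = 2.0000: CF_t = 1027.500000, DF = 0.927477, PV = 952.982871
Price P = sum_t PV_t = 1032.444390

Answer: Price = 1032.4444


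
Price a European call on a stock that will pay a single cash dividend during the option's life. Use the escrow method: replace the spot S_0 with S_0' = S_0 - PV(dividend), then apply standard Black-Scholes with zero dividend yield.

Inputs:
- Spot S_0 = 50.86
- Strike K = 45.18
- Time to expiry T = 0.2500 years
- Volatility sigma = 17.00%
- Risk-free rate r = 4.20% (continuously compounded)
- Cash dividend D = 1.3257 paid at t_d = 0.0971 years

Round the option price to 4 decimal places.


Answer: Price = 5.0526

Derivation:
PV(D) = D * exp(-r * t_d) = 1.3257 * 0.99593010 = 1.32030454
S_0' = S_0 - PV(D) = 50.8600 - 1.32030454 = 49.53969546
d1 = (ln(S_0'/K) + (r + sigma^2/2)*T) / (sigma*sqrt(T)) = 1.24979136
d2 = d1 - sigma*sqrt(T) = 1.16479136
exp(-rT) = 0.98955493
N(d1) = 0.89431211; N(d2) = 0.87794827
C = S_0' * N(d1) - K * exp(-rT) * N(d2) = 49.53969546 * 0.89431211 - 45.1800 * 0.98955493 * 0.87794827 = 5.0526


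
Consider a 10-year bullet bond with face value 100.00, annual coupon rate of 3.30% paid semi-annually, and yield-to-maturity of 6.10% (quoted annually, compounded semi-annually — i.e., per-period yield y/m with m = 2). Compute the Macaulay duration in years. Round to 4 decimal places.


Coupon per period c = face * coupon_rate / m = 1.650000
Periods per year m = 2; per-period yield y/m = 0.030500
Number of cashflows N = 20
Cashflows (t years, CF_t, discount factor 1/(1+y/m)^(m*t), PV):
  t = 0.5000: CF_t = 1.650000, DF = 0.970403, PV = 1.601164
  t = 1.0000: CF_t = 1.650000, DF = 0.941681, PV = 1.553774
  t = 1.5000: CF_t = 1.650000, DF = 0.913810, PV = 1.507787
  t = 2.0000: CF_t = 1.650000, DF = 0.886764, PV = 1.463160
  t = 2.5000: CF_t = 1.650000, DF = 0.860518, PV = 1.419855
  t = 3.0000: CF_t = 1.650000, DF = 0.835049, PV = 1.377831
  t = 3.5000: CF_t = 1.650000, DF = 0.810334, PV = 1.337051
  t = 4.0000: CF_t = 1.650000, DF = 0.786350, PV = 1.297478
  t = 4.5000: CF_t = 1.650000, DF = 0.763076, PV = 1.259076
  t = 5.0000: CF_t = 1.650000, DF = 0.740491, PV = 1.221811
  t = 5.5000: CF_t = 1.650000, DF = 0.718575, PV = 1.185649
  t = 6.0000: CF_t = 1.650000, DF = 0.697307, PV = 1.150557
  t = 6.5000: CF_t = 1.650000, DF = 0.676669, PV = 1.116503
  t = 7.0000: CF_t = 1.650000, DF = 0.656641, PV = 1.083458
  t = 7.5000: CF_t = 1.650000, DF = 0.637206, PV = 1.051390
  t = 8.0000: CF_t = 1.650000, DF = 0.618347, PV = 1.020272
  t = 8.5000: CF_t = 1.650000, DF = 0.600045, PV = 0.990075
  t = 9.0000: CF_t = 1.650000, DF = 0.582286, PV = 0.960771
  t = 9.5000: CF_t = 1.650000, DF = 0.565052, PV = 0.932335
  t = 10.0000: CF_t = 101.650000, DF = 0.548328, PV = 55.737497
Price P = sum_t PV_t = 79.267495
Macaulay numerator sum_t t * PV_t:
  t * PV_t at t = 0.5000: 0.800582
  t * PV_t at t = 1.0000: 1.553774
  t * PV_t at t = 1.5000: 2.261680
  t * PV_t at t = 2.0000: 2.926321
  t * PV_t at t = 2.5000: 3.549637
  t * PV_t at t = 3.0000: 4.133493
  t * PV_t at t = 3.5000: 4.679678
  t * PV_t at t = 4.0000: 5.189912
  t * PV_t at t = 4.5000: 5.665842
  t * PV_t at t = 5.0000: 6.109054
  t * PV_t at t = 5.5000: 6.521067
  t * PV_t at t = 6.0000: 6.903340
  t * PV_t at t = 6.5000: 7.257271
  t * PV_t at t = 7.0000: 7.584205
  t * PV_t at t = 7.5000: 7.885428
  t * PV_t at t = 8.0000: 8.162177
  t * PV_t at t = 8.5000: 8.415636
  t * PV_t at t = 9.0000: 8.646942
  t * PV_t at t = 9.5000: 8.857183
  t * PV_t at t = 10.0000: 557.374968
Macaulay duration D = (sum_t t * PV_t) / P = 664.478191 / 79.267495 = 8.382732

Answer: Macaulay duration = 8.3827 years


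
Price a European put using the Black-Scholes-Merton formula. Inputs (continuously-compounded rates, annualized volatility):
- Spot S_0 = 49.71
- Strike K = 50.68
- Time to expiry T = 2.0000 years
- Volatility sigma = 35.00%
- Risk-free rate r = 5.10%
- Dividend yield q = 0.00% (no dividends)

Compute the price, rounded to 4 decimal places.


Answer: Price = 7.4862

Derivation:
d1 = (ln(S/K) + (r - q + 0.5*sigma^2) * T) / (sigma * sqrt(T)) = 0.41451562
d2 = d1 - sigma * sqrt(T) = -0.08045913
exp(-rT) = 0.90302955; exp(-qT) = 1.00000000
P = K * exp(-rT) * N(-d2) - S_0 * exp(-qT) * N(-d1)
N(-d1) = 0.33924826; N(-d2) = 0.53206395
P = 50.6800 * 0.90302955 * 0.53206395 - 49.7100 * 1.00000000 * 0.33924826 = 7.4862


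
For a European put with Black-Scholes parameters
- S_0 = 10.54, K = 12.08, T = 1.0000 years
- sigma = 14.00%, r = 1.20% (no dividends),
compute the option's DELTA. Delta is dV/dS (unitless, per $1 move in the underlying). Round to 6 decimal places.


Answer: Delta = -0.793431

Derivation:
d1 = -0.8183832100; d2 = -0.9583832100
phi(d1) = 0.2854141281; exp(-qT) = 1.0000000000; exp(-rT) = 0.9880717129
N(-d1) = 0.7934307970
Delta = -exp(-qT) * N(-d1) = -1.0000000000 * 0.7934307970 = -0.793431


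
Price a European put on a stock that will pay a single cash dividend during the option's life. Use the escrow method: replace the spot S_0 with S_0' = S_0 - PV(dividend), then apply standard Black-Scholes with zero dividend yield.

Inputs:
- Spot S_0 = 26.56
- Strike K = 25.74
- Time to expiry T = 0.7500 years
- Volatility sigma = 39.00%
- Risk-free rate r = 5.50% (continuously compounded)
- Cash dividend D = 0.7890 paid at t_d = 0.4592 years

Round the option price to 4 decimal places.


Answer: Price = 2.8675

Derivation:
PV(D) = D * exp(-r * t_d) = 0.7890 * 0.97506026 = 0.76932255
S_0' = S_0 - PV(D) = 26.5600 - 0.76932255 = 25.79067745
d1 = (ln(S_0'/K) + (r + sigma^2/2)*T) / (sigma*sqrt(T)) = 0.29683024
d2 = d1 - sigma*sqrt(T) = -0.04091967
exp(-rT) = 0.95958920
N(-d1) = 0.38329806; N(-d2) = 0.51632003
P = K * exp(-rT) * N(-d2) - S_0' * N(-d1) = 25.7400 * 0.95958920 * 0.51632003 - 25.79067745 * 0.38329806 = 2.8675


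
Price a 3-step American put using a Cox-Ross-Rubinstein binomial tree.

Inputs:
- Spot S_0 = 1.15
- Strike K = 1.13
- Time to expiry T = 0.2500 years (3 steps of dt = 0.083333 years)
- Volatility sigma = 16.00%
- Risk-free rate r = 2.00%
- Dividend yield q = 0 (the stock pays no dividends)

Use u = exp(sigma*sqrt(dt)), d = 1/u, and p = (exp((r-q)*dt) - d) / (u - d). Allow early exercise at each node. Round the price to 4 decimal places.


Answer: Price = V(0,0) = 0.0276

Derivation:
dt = T/N = 0.083333
u = exp(sigma*sqrt(dt)) = 1.047271; d = 1/u = 0.954862
p = (exp((r-q)*dt) - d) / (u - d) = 0.506506
Discount per step: exp(-r*dt) = 0.998335
Stock lattice S(k, i) with i counting down-moves:
  k=0: S(0,0) = 1.1500
  k=1: S(1,0) = 1.2044; S(1,1) = 1.0981
  k=2: S(2,0) = 1.2613; S(2,1) = 1.1500; S(2,2) = 1.0485
  k=3: S(3,0) = 1.3209; S(3,1) = 1.2044; S(3,2) = 1.0981; S(3,3) = 1.0012
Terminal payoffs V(N, i) = max(K - S_T, 0):
  V(3,0) = 0.000000; V(3,1) = 0.000000; V(3,2) = 0.031908; V(3,3) = 0.128801
Backward induction: V(k, i) = exp(-r*dt) * [p * V(k+1, i) + (1-p) * V(k+1, i+1)]; then take max(V_cont, immediate exercise) for American.
  V(2,0) = exp(-r*dt) * [p*0.000000 + (1-p)*0.000000] = 0.000000; exercise = 0.000000; V(2,0) = max -> 0.000000
  V(2,1) = exp(-r*dt) * [p*0.000000 + (1-p)*0.031908] = 0.015720; exercise = 0.000000; V(2,1) = max -> 0.015720
  V(2,2) = exp(-r*dt) * [p*0.031908 + (1-p)*0.128801] = 0.079592; exercise = 0.081473; V(2,2) = max -> 0.081473
  V(1,0) = exp(-r*dt) * [p*0.000000 + (1-p)*0.015720] = 0.007745; exercise = 0.000000; V(1,0) = max -> 0.007745
  V(1,1) = exp(-r*dt) * [p*0.015720 + (1-p)*0.081473] = 0.048089; exercise = 0.031908; V(1,1) = max -> 0.048089
  V(0,0) = exp(-r*dt) * [p*0.007745 + (1-p)*0.048089] = 0.027608; exercise = 0.000000; V(0,0) = max -> 0.027608


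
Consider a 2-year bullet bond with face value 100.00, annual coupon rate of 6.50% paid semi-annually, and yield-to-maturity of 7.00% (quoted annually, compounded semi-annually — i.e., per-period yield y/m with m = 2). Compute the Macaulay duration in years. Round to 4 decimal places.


Coupon per period c = face * coupon_rate / m = 3.250000
Periods per year m = 2; per-period yield y/m = 0.035000
Number of cashflows N = 4
Cashflows (t years, CF_t, discount factor 1/(1+y/m)^(m*t), PV):
  t = 0.5000: CF_t = 3.250000, DF = 0.966184, PV = 3.140097
  t = 1.0000: CF_t = 3.250000, DF = 0.933511, PV = 3.033910
  t = 1.5000: CF_t = 3.250000, DF = 0.901943, PV = 2.931314
  t = 2.0000: CF_t = 103.250000, DF = 0.871442, PV = 89.976410
Price P = sum_t PV_t = 99.081730
Macaulay numerator sum_t t * PV_t:
  t * PV_t at t = 0.5000: 1.570048
  t * PV_t at t = 1.0000: 3.033910
  t * PV_t at t = 1.5000: 4.396971
  t * PV_t at t = 2.0000: 179.952820
Macaulay duration D = (sum_t t * PV_t) / P = 188.953749 / 99.081730 = 1.907049

Answer: Macaulay duration = 1.9070 years


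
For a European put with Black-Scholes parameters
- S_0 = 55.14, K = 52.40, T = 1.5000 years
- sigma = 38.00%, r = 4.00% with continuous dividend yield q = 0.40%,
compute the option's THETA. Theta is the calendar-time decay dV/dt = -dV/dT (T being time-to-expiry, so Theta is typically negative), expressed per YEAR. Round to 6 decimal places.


Answer: Theta = -2.132375

Derivation:
d1 = 0.4582454149; d2 = -0.0071576362
phi(d1) = 0.3591795187; exp(-qT) = 0.9940179641; exp(-rT) = 0.9417645336
Theta = -S*exp(-qT)*phi(d1)*sigma/(2*sqrt(T)) + r*K*exp(-rT)*N(-d2) - q*S*exp(-qT)*N(-d1)
N(-d1) = 0.3233880677; N(-d2) = 0.5028554593; sqrt(T) = 1.2247448714
Term 1 = -55.1400 * 0.9940179641 * 0.3591795187 * 0.3800 / (2 * 1.2247448714) = -3.0540808544
Term 2 = 0.0400 * 52.4000 * 0.9417645336 * 0.5028554593 = 0.9926057322
Term 3 = -0.0040 * 55.1400 * 0.9940179641 * 0.3233880677 = -0.0708997947
Theta = -3.0540808544 + (0.9926057322) + (-0.0708997947) = -2.132375


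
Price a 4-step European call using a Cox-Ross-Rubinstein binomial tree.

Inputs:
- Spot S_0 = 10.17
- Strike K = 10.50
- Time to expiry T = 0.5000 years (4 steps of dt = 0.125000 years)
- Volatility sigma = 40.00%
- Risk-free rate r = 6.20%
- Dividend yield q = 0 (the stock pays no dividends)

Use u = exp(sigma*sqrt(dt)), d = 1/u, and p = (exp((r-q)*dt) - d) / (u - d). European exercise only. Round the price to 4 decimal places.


Answer: Price = V(0,0) = 1.1240

Derivation:
dt = T/N = 0.125000
u = exp(sigma*sqrt(dt)) = 1.151910; d = 1/u = 0.868123
p = (exp((r-q)*dt) - d) / (u - d) = 0.492119
Discount per step: exp(-r*dt) = 0.992280
Stock lattice S(k, i) with i counting down-moves:
  k=0: S(0,0) = 10.1700
  k=1: S(1,0) = 11.7149; S(1,1) = 8.8288
  k=2: S(2,0) = 13.4945; S(2,1) = 10.1700; S(2,2) = 7.6645
  k=3: S(3,0) = 15.5445; S(3,1) = 11.7149; S(3,2) = 8.8288; S(3,3) = 6.6537
  k=4: S(4,0) = 17.9059; S(4,1) = 13.4945; S(4,2) = 10.1700; S(4,3) = 7.6645; S(4,4) = 5.7763
Terminal payoffs V(N, i) = max(S_T - K, 0):
  V(4,0) = 7.405853; V(4,1) = 2.994537; V(4,2) = 0.000000; V(4,3) = 0.000000; V(4,4) = 0.000000
Backward induction: V(k, i) = exp(-r*dt) * [p * V(k+1, i) + (1-p) * V(k+1, i+1)].
  V(3,0) = exp(-r*dt) * [p*7.405853 + (1-p)*2.994537] = 5.125551
  V(3,1) = exp(-r*dt) * [p*2.994537 + (1-p)*0.000000] = 1.462291
  V(3,2) = exp(-r*dt) * [p*0.000000 + (1-p)*0.000000] = 0.000000
  V(3,3) = exp(-r*dt) * [p*0.000000 + (1-p)*0.000000] = 0.000000
  V(2,0) = exp(-r*dt) * [p*5.125551 + (1-p)*1.462291] = 3.239844
  V(2,1) = exp(-r*dt) * [p*1.462291 + (1-p)*0.000000] = 0.714066
  V(2,2) = exp(-r*dt) * [p*0.000000 + (1-p)*0.000000] = 0.000000
  V(1,0) = exp(-r*dt) * [p*3.239844 + (1-p)*0.714066] = 1.941940
  V(1,1) = exp(-r*dt) * [p*0.714066 + (1-p)*0.000000] = 0.348692
  V(0,0) = exp(-r*dt) * [p*1.941940 + (1-p)*0.348692] = 1.124015


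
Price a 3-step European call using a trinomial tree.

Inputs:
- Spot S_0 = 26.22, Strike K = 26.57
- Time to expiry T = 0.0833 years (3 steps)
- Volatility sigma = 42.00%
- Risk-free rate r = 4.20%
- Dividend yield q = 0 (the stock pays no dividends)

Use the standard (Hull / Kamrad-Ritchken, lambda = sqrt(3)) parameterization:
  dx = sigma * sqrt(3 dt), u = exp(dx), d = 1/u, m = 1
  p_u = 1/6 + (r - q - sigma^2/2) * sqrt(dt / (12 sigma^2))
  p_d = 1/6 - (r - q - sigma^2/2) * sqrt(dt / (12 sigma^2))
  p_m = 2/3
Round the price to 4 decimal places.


dt = T/N = 0.027767; dx = sigma*sqrt(3*dt) = 0.121219
u = exp(dx) = 1.128872; d = 1/u = 0.885840
p_u = 0.161375, p_m = 0.666667, p_d = 0.171958
Discount per step: exp(-r*dt) = 0.998834
Stock lattice S(k, j) with j the centered position index:
  k=0: S(0,+0) = 26.2200
  k=1: S(1,-1) = 23.2267; S(1,+0) = 26.2200; S(1,+1) = 29.5990
  k=2: S(2,-2) = 20.5751; S(2,-1) = 23.2267; S(2,+0) = 26.2200; S(2,+1) = 29.5990; S(2,+2) = 33.4135
  k=3: S(3,-3) = 18.2263; S(3,-2) = 20.5751; S(3,-1) = 23.2267; S(3,+0) = 26.2200; S(3,+1) = 29.5990; S(3,+2) = 33.4135; S(3,+3) = 37.7196
Terminal payoffs V(N, j) = max(S_T - K, 0):
  V(3,-3) = 0.000000; V(3,-2) = 0.000000; V(3,-1) = 0.000000; V(3,+0) = 0.000000; V(3,+1) = 3.029036; V(3,+2) = 6.843536; V(3,+3) = 11.149620
Backward induction: V(k, j) = exp(-r*dt) * [p_u * V(k+1, j+1) + p_m * V(k+1, j) + p_d * V(k+1, j-1)]
  V(2,-2) = exp(-r*dt) * [p_u*0.000000 + p_m*0.000000 + p_d*0.000000] = 0.000000
  V(2,-1) = exp(-r*dt) * [p_u*0.000000 + p_m*0.000000 + p_d*0.000000] = 0.000000
  V(2,+0) = exp(-r*dt) * [p_u*3.029036 + p_m*0.000000 + p_d*0.000000] = 0.488242
  V(2,+1) = exp(-r*dt) * [p_u*6.843536 + p_m*3.029036 + p_d*0.000000] = 3.120094
  V(2,+2) = exp(-r*dt) * [p_u*11.149620 + p_m*6.843536 + p_d*3.029036] = 6.874476
  V(1,-1) = exp(-r*dt) * [p_u*0.488242 + p_m*0.000000 + p_d*0.000000] = 0.078698
  V(1,+0) = exp(-r*dt) * [p_u*3.120094 + p_m*0.488242 + p_d*0.000000] = 0.828035
  V(1,+1) = exp(-r*dt) * [p_u*6.874476 + p_m*3.120094 + p_d*0.488242] = 3.269576
  V(0,+0) = exp(-r*dt) * [p_u*3.269576 + p_m*0.828035 + p_d*0.078698] = 1.091911

Answer: Price = V(0,0) = 1.0919


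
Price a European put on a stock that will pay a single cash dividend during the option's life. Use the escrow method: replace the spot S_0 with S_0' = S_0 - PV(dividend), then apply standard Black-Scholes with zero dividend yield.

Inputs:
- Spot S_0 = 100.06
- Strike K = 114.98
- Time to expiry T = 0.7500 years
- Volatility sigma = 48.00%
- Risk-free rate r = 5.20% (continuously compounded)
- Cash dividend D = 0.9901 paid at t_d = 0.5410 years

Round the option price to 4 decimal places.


Answer: Price = 23.5922

Derivation:
PV(D) = D * exp(-r * t_d) = 0.9901 * 0.97226002 = 0.96263465
S_0' = S_0 - PV(D) = 100.0600 - 0.96263465 = 99.09736535
d1 = (ln(S_0'/K) + (r + sigma^2/2)*T) / (sigma*sqrt(T)) = -0.05594367
d2 = d1 - sigma*sqrt(T) = -0.47163586
exp(-rT) = 0.96175071
N(-d1) = 0.52230666; N(-d2) = 0.68140664
P = K * exp(-rT) * N(-d2) - S_0' * N(-d1) = 114.9800 * 0.96175071 * 0.68140664 - 99.09736535 * 0.52230666 = 23.5922


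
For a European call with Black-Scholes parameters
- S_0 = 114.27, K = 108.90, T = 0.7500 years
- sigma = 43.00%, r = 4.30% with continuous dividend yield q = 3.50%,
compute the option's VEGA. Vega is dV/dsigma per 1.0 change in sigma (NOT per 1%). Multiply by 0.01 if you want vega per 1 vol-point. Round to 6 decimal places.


d1 = 0.3315643089; d2 = -0.0408266148
phi(d1) = 0.3776052359; exp(-qT) = 0.9740915363; exp(-rT) = 0.9682644857
Vega = S * exp(-qT) * phi(d1) * sqrt(T) = 114.2700 * 0.9740915363 * 0.3776052359 * 0.8660254038 = 36.399937

Answer: Vega = 36.399937


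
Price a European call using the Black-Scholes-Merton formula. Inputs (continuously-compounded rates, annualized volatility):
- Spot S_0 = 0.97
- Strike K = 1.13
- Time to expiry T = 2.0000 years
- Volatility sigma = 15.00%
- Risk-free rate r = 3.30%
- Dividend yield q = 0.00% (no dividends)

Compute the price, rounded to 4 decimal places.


Answer: Price = 0.0488

Derivation:
d1 = (ln(S/K) + (r - q + 0.5*sigma^2) * T) / (sigma * sqrt(T)) = -0.30253253
d2 = d1 - sigma * sqrt(T) = -0.51466456
exp(-rT) = 0.93613086; exp(-qT) = 1.00000000
C = S_0 * exp(-qT) * N(d1) - K * exp(-rT) * N(d2)
N(d1) = 0.38112307; N(d2) = 0.30339372
C = 0.9700 * 1.00000000 * 0.38112307 - 1.1300 * 0.93613086 * 0.30339372 = 0.0488


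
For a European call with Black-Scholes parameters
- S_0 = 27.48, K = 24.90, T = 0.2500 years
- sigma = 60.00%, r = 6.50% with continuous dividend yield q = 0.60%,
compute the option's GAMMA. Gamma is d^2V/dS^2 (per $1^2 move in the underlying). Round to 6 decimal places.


d1 = 0.5278022129; d2 = 0.2278022129
phi(d1) = 0.3470709264; exp(-qT) = 0.9985011244; exp(-rT) = 0.9838813190
Gamma = exp(-qT) * phi(d1) / (S * sigma * sqrt(T)) = 0.9985011244 * 0.3470709264 / (27.4800 * 0.6000 * 0.5000000000) = 0.042037

Answer: Gamma = 0.042037


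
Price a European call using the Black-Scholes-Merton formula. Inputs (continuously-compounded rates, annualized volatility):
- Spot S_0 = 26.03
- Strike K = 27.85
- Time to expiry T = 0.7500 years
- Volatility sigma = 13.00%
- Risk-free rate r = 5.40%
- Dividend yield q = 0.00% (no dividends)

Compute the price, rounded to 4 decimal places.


d1 = (ln(S/K) + (r - q + 0.5*sigma^2) * T) / (sigma * sqrt(T)) = -0.18427020
d2 = d1 - sigma * sqrt(T) = -0.29685350
exp(-rT) = 0.96030916; exp(-qT) = 1.00000000
C = S_0 * exp(-qT) * N(d1) - K * exp(-rT) * N(d2)
N(d1) = 0.42690075; N(d2) = 0.38328918
C = 26.0300 * 1.00000000 * 0.42690075 - 27.8500 * 0.96030916 * 0.38328918 = 0.8613

Answer: Price = 0.8613


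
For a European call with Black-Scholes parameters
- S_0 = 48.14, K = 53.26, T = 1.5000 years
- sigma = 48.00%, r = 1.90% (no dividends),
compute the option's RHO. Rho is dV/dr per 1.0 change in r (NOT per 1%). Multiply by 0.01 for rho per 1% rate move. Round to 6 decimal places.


d1 = 0.1704910384; d2 = -0.4173864998
phi(d1) = 0.3931861440; exp(-qT) = 1.0000000000; exp(-rT) = 0.9719022941
N(d2) = 0.3381978639
Rho = K*T*exp(-rT)*N(d2) = 53.2600 * 1.5000 * 0.9719022941 * 0.3381978639 = 26.259466

Answer: Rho = 26.259466


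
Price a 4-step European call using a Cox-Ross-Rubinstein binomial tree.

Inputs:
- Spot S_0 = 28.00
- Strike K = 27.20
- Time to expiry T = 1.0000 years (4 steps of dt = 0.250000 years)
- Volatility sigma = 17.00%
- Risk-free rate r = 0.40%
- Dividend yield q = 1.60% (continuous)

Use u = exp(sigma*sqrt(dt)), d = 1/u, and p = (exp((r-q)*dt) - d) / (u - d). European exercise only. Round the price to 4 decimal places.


Answer: Price = V(0,0) = 2.1029

Derivation:
dt = T/N = 0.250000
u = exp(sigma*sqrt(dt)) = 1.088717; d = 1/u = 0.918512
p = (exp((r-q)*dt) - d) / (u - d) = 0.461163
Discount per step: exp(-r*dt) = 0.999000
Stock lattice S(k, i) with i counting down-moves:
  k=0: S(0,0) = 28.0000
  k=1: S(1,0) = 30.4841; S(1,1) = 25.7183
  k=2: S(2,0) = 33.1885; S(2,1) = 28.0000; S(2,2) = 23.6226
  k=3: S(3,0) = 36.1329; S(3,1) = 30.4841; S(3,2) = 25.7183; S(3,3) = 21.6977
  k=4: S(4,0) = 39.3385; S(4,1) = 33.1885; S(4,2) = 28.0000; S(4,3) = 23.6226; S(4,4) = 19.9296
Terminal payoffs V(N, i) = max(S_T - K, 0):
  V(4,0) = 12.138533; V(4,1) = 5.988536; V(4,2) = 0.800000; V(4,3) = 0.000000; V(4,4) = 0.000000
Backward induction: V(k, i) = exp(-r*dt) * [p * V(k+1, i) + (1-p) * V(k+1, i+1)].
  V(3,0) = exp(-r*dt) * [p*12.138533 + (1-p)*5.988536] = 8.815869
  V(3,1) = exp(-r*dt) * [p*5.988536 + (1-p)*0.800000] = 3.189572
  V(3,2) = exp(-r*dt) * [p*0.800000 + (1-p)*0.000000] = 0.368562
  V(3,3) = exp(-r*dt) * [p*0.000000 + (1-p)*0.000000] = 0.000000
  V(2,0) = exp(-r*dt) * [p*8.815869 + (1-p)*3.189572] = 5.778432
  V(2,1) = exp(-r*dt) * [p*3.189572 + (1-p)*0.368562] = 1.667840
  V(2,2) = exp(-r*dt) * [p*0.368562 + (1-p)*0.000000] = 0.169797
  V(1,0) = exp(-r*dt) * [p*5.778432 + (1-p)*1.667840] = 3.559933
  V(1,1) = exp(-r*dt) * [p*1.667840 + (1-p)*0.169797] = 0.859779
  V(0,0) = exp(-r*dt) * [p*3.559933 + (1-p)*0.859779] = 2.102887


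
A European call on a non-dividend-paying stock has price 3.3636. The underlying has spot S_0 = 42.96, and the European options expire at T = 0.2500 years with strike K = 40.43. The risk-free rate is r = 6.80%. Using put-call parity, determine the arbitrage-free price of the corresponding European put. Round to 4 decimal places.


Answer: Put price = 0.1521

Derivation:
Put-call parity: C - P = S_0 * exp(-qT) - K * exp(-rT).
S_0 * exp(-qT) = 42.9600 * 1.00000000 = 42.96000000
K * exp(-rT) = 40.4300 * 0.98314368 = 39.74849917
P = C - S*exp(-qT) + K*exp(-rT)
P = 3.3636 - 42.96000000 + 39.74849917 = 0.1521


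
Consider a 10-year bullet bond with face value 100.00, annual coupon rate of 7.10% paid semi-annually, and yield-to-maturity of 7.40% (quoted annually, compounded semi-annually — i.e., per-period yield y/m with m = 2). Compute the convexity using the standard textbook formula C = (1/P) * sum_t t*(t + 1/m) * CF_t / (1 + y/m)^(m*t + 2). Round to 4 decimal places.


Coupon per period c = face * coupon_rate / m = 3.550000
Periods per year m = 2; per-period yield y/m = 0.037000
Number of cashflows N = 20
Cashflows (t years, CF_t, discount factor 1/(1+y/m)^(m*t), PV):
  t = 0.5000: CF_t = 3.550000, DF = 0.964320, PV = 3.423337
  t = 1.0000: CF_t = 3.550000, DF = 0.929913, PV = 3.301192
  t = 1.5000: CF_t = 3.550000, DF = 0.896734, PV = 3.183406
  t = 2.0000: CF_t = 3.550000, DF = 0.864739, PV = 3.069823
  t = 2.5000: CF_t = 3.550000, DF = 0.833885, PV = 2.960292
  t = 3.0000: CF_t = 3.550000, DF = 0.804132, PV = 2.854669
  t = 3.5000: CF_t = 3.550000, DF = 0.775441, PV = 2.752815
  t = 4.0000: CF_t = 3.550000, DF = 0.747773, PV = 2.654595
  t = 4.5000: CF_t = 3.550000, DF = 0.721093, PV = 2.559880
  t = 5.0000: CF_t = 3.550000, DF = 0.695364, PV = 2.468544
  t = 5.5000: CF_t = 3.550000, DF = 0.670554, PV = 2.380466
  t = 6.0000: CF_t = 3.550000, DF = 0.646629, PV = 2.295532
  t = 6.5000: CF_t = 3.550000, DF = 0.623557, PV = 2.213627
  t = 7.0000: CF_t = 3.550000, DF = 0.601309, PV = 2.134646
  t = 7.5000: CF_t = 3.550000, DF = 0.579854, PV = 2.058482
  t = 8.0000: CF_t = 3.550000, DF = 0.559165, PV = 1.985035
  t = 8.5000: CF_t = 3.550000, DF = 0.539214, PV = 1.914210
  t = 9.0000: CF_t = 3.550000, DF = 0.519975, PV = 1.845911
  t = 9.5000: CF_t = 3.550000, DF = 0.501422, PV = 1.780049
  t = 10.0000: CF_t = 103.550000, DF = 0.483532, PV = 50.069698
Price P = sum_t PV_t = 97.906209
Convexity numerator sum_t t*(t + 1/m) * CF_t / (1+y/m)^(m*t + 2):
  t = 0.5000: term = 1.591703
  t = 1.0000: term = 4.604734
  t = 1.5000: term = 8.880876
  t = 2.0000: term = 14.273347
  t = 2.5000: term = 20.646114
  t = 3.0000: term = 27.873249
  t = 3.5000: term = 35.838315
  t = 4.0000: term = 44.433783
  t = 4.5000: term = 53.560491
  t = 5.0000: term = 63.127119
  t = 5.5000: term = 73.049704
  t = 6.0000: term = 83.251175
  t = 6.5000: term = 93.660917
  t = 7.0000: term = 104.214357
  t = 7.5000: term = 114.852577
  t = 8.0000: term = 125.521942
  t = 8.5000: term = 136.173756
  t = 9.0000: term = 146.763932
  t = 9.5000: term = 157.252687
  t = 10.0000: term = 4888.850555
Convexity = (1/P) * sum = 6198.421335 / 97.906209 = 63.309788

Answer: Convexity = 63.3098


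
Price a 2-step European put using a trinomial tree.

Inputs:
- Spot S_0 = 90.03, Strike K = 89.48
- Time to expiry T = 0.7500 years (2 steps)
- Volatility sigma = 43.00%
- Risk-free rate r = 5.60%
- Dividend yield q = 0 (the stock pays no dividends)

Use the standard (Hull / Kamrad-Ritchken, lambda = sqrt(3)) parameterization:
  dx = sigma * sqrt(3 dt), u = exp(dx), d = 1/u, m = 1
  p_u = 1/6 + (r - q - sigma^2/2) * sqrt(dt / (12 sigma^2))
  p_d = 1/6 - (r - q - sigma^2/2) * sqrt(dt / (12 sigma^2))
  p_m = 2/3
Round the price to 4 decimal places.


dt = T/N = 0.375000; dx = sigma*sqrt(3*dt) = 0.456084
u = exp(dx) = 1.577883; d = 1/u = 0.633761
p_u = 0.151682, p_m = 0.666667, p_d = 0.181652
Discount per step: exp(-r*dt) = 0.979219
Stock lattice S(k, j) with j the centered position index:
  k=0: S(0,+0) = 90.0300
  k=1: S(1,-1) = 57.0575; S(1,+0) = 90.0300; S(1,+1) = 142.0568
  k=2: S(2,-2) = 36.1608; S(2,-1) = 57.0575; S(2,+0) = 90.0300; S(2,+1) = 142.0568; S(2,+2) = 224.1489
Terminal payoffs V(N, j) = max(K - S_T, 0):
  V(2,-2) = 53.319217; V(2,-1) = 32.422526; V(2,+0) = 0.000000; V(2,+1) = 0.000000; V(2,+2) = 0.000000
Backward induction: V(k, j) = exp(-r*dt) * [p_u * V(k+1, j+1) + p_m * V(k+1, j) + p_d * V(k+1, j-1)]
  V(1,-1) = exp(-r*dt) * [p_u*0.000000 + p_m*32.422526 + p_d*53.319217] = 30.650079
  V(1,+0) = exp(-r*dt) * [p_u*0.000000 + p_m*0.000000 + p_d*32.422526] = 5.767211
  V(1,+1) = exp(-r*dt) * [p_u*0.000000 + p_m*0.000000 + p_d*0.000000] = 0.000000
  V(0,+0) = exp(-r*dt) * [p_u*0.000000 + p_m*5.767211 + p_d*30.650079] = 9.216842

Answer: Price = V(0,0) = 9.2168


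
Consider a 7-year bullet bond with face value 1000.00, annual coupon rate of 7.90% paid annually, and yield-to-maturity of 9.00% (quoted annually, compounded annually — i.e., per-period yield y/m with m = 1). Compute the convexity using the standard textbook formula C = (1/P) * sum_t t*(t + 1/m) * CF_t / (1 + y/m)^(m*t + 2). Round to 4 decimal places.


Coupon per period c = face * coupon_rate / m = 79.000000
Periods per year m = 1; per-period yield y/m = 0.090000
Number of cashflows N = 7
Cashflows (t years, CF_t, discount factor 1/(1+y/m)^(m*t), PV):
  t = 1.0000: CF_t = 79.000000, DF = 0.917431, PV = 72.477064
  t = 2.0000: CF_t = 79.000000, DF = 0.841680, PV = 66.492719
  t = 3.0000: CF_t = 79.000000, DF = 0.772183, PV = 61.002495
  t = 4.0000: CF_t = 79.000000, DF = 0.708425, PV = 55.965592
  t = 5.0000: CF_t = 79.000000, DF = 0.649931, PV = 51.344580
  t = 6.0000: CF_t = 79.000000, DF = 0.596267, PV = 47.105119
  t = 7.0000: CF_t = 1079.000000, DF = 0.547034, PV = 590.249950
Price P = sum_t PV_t = 944.637519
Convexity numerator sum_t t*(t + 1/m) * CF_t / (1+y/m)^(m*t + 2):
  t = 1.0000: term = 122.004990
  t = 2.0000: term = 335.793550
  t = 3.0000: term = 616.134954
  t = 4.0000: term = 942.102376
  t = 5.0000: term = 1296.471160
  t = 6.0000: term = 1665.192316
  t = 7.0000: term = 27820.888149
Convexity = (1/P) * sum = 32798.587496 / 944.637519 = 34.720818

Answer: Convexity = 34.7208


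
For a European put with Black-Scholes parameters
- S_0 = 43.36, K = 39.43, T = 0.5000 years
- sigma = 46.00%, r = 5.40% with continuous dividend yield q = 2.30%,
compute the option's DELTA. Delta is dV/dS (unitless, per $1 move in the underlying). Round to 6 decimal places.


Answer: Delta = -0.304180

Derivation:
d1 = 0.5023852543; d2 = 0.1771161350
phi(d1) = 0.3516446940; exp(-qT) = 0.9885658722; exp(-rT) = 0.9733612415
N(-d1) = 0.3076982747
Delta = -exp(-qT) * N(-d1) = -0.9885658722 * 0.3076982747 = -0.304180


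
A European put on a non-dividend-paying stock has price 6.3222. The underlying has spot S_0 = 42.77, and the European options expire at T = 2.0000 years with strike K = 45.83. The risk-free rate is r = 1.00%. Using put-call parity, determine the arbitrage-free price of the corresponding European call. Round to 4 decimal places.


Answer: Call price = 4.1697

Derivation:
Put-call parity: C - P = S_0 * exp(-qT) - K * exp(-rT).
S_0 * exp(-qT) = 42.7700 * 1.00000000 = 42.77000000
K * exp(-rT) = 45.8300 * 0.98019867 = 44.92250520
C = P + S*exp(-qT) - K*exp(-rT)
C = 6.3222 + 42.77000000 - 44.92250520 = 4.1697
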